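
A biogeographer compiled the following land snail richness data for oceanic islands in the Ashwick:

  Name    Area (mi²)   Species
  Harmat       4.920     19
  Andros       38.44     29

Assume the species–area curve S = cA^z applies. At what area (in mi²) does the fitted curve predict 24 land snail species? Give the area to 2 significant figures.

z = ln(29/19) / ln(38.44/4.92) = 0.4229 / 2.0558 = 0.2057
c = 19 / 4.92^0.2057 = 19 / 1.388 = 13.69
A = (24/13.69)^(1/0.2057) ⇒ ln A = ln(1.753)/0.2057 = 2.7291
A = e^2.7291 ≈ 15.32 mi²

15 mi²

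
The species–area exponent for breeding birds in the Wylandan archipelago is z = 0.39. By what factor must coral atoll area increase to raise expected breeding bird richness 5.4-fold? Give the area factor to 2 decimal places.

75.50

(A₂/A₁)^0.39 = 5.4, so A₂/A₁ = 5.4^(1/0.39) = 5.4^2.564
ln(A₂/A₁) = ln 5.4 / 0.39 = 1.6864 / 0.39 = 4.3241
A₂/A₁ = e^4.3241 ≈ 75.5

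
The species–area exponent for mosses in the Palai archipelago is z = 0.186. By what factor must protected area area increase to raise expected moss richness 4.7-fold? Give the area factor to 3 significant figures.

4110

(A₂/A₁)^0.186 = 4.7, so A₂/A₁ = 4.7^(1/0.186) = 4.7^5.376
ln(A₂/A₁) = ln 4.7 / 0.186 = 1.5476 / 0.186 = 8.3202
A₂/A₁ = e^8.3202 ≈ 4106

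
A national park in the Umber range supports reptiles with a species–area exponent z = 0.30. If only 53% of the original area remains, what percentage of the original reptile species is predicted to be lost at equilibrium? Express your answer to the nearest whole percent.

S_new/S_old = (A_new/A_old)^z = 0.53^0.3
= exp(0.3 × ln 0.53) = exp(0.3 × -0.6349) = exp(-0.1905) ≈ 0.8266
Fraction lost = 1 − 0.8266 = 0.1734

17%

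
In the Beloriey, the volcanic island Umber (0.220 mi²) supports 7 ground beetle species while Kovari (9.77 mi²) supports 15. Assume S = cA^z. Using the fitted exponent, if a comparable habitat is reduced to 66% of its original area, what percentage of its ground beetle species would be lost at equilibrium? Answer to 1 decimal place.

z = ln(15/7) / ln(9.77/0.22) = 0.7621 / 3.7934 = 0.2009
S_new/S_old = (A_new/A_old)^z = 0.66^0.2009 = exp(0.2009 × -0.4155) = 0.9199
Fraction lost = 1 − 0.9199 = 0.08009

8.0%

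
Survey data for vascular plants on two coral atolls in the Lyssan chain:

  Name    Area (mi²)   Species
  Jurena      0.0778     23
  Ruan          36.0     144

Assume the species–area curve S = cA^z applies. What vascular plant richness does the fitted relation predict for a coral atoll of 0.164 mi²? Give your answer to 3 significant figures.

28.7

z = ln(144/23) / ln(36/0.0778) = 1.8343 / 6.1371 = 0.2989
c = 23 / 0.0778^0.2989 = 23 / 0.4662 = 49.34
S₃ = 49.34 × 0.164^0.2989 = 49.34 × 0.5825 ≈ 28.74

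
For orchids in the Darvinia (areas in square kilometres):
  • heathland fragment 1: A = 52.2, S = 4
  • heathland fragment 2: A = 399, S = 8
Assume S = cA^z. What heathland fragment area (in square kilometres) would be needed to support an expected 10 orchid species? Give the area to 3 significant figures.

768 square kilometres

z = ln(8/4) / ln(399/52.2) = 0.6931 / 2.0339 = 0.3408
c = 4 / 52.2^0.3408 = 4 / 3.849 = 1.039
A = (10/1.039)^(1/0.3408) ⇒ ln A = ln(9.623)/0.3408 = 6.6437
A = e^6.6437 ≈ 767.9 square kilometres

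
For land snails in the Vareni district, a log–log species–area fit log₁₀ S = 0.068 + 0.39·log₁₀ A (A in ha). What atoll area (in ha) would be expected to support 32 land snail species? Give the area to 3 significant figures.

32 = 1.169 × A^0.39  ⇒  A^0.39 = 32/1.169 = 27.36
ln A = ln(27.36) / 0.39 = 3.3092 / 0.39 = 8.4850
A = e^8.4850 ≈ 4842 ha

4840 ha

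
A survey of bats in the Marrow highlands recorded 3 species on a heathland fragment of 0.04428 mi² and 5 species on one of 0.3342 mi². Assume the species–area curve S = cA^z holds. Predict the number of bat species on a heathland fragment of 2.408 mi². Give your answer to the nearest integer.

8

z = ln(5/3) / ln(0.3342/0.04428) = 0.5108 / 2.0212 = 0.2527
c = 3 / 0.04428^0.2527 = 3 / 0.4548 = 6.596
S₃ = 6.596 × 2.408^0.2527 = 6.596 × 1.249 ≈ 8.236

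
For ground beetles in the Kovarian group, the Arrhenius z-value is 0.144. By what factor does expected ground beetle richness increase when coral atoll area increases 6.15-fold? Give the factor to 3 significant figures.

S₂/S₁ = (A₂/A₁)^z = 6.15^0.144
ln(S₂/S₁) = 0.144 × ln 6.15 = 0.144 × 1.8165 = 0.2616
S₂/S₁ = e^0.2616 ≈ 1.299

1.30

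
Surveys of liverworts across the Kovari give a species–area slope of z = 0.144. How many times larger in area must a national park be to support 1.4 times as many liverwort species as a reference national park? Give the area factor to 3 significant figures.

(A₂/A₁)^0.144 = 1.4, so A₂/A₁ = 1.4^(1/0.144) = 1.4^6.944
ln(A₂/A₁) = ln 1.4 / 0.144 = 0.3365 / 0.144 = 2.3366
A₂/A₁ = e^2.3366 ≈ 10.35

10.3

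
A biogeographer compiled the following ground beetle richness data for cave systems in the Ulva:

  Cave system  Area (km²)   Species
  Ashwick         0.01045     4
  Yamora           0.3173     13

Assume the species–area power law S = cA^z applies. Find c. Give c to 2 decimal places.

19.32

z = ln(S₂/S₁) / ln(A₂/A₁) = ln(13/4) / ln(0.3173/0.01045) = 1.1787 / 3.4132 = 0.3453
c = S₁ / A₁^z = 4 / 0.01045^0.3453 = 4 / 0.207 = 19.32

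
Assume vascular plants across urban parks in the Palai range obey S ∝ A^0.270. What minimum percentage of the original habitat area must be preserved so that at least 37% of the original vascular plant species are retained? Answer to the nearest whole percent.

3%

Need (A_new/A_old)^0.27 = 0.37, so A_new/A_old = 0.37^(1/0.27) = 0.37^3.704
ln(A_new/A_old) = ln 0.37 / 0.27 = -0.9943 / 0.27 = -3.6824
A_new/A_old = e^-3.6824 ≈ 0.02516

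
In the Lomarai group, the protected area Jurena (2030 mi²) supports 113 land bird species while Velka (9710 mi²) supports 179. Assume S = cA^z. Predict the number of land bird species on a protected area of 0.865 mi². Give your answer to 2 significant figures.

z = ln(179/113) / ln(9710/2030) = 0.4600 / 1.5651 = 0.2939
c = 113 / 2030^0.2939 = 113 / 9.378 = 12.05
S₃ = 12.05 × 0.865^0.2939 = 12.05 × 0.9583 ≈ 11.55

12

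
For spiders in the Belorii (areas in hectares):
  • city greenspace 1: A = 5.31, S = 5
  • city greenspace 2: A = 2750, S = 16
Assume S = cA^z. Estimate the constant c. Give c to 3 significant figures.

z = ln(S₂/S₁) / ln(A₂/A₁) = ln(16/5) / ln(2750/5.31) = 1.1632 / 6.2498 = 0.1861
c = S₁ / A₁^z = 5 / 5.31^0.1861 = 5 / 1.364 = 3.665

3.66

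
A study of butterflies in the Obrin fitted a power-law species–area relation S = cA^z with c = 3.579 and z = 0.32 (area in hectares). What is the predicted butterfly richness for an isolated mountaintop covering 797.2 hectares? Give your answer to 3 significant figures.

S = 3.579 × 797.2^0.32
ln S = ln 3.579 + 0.32 × ln 797.2 = 1.2751 + 0.32 × 6.6811 = 3.4130
S = e^3.4130 ≈ 30.36

30.4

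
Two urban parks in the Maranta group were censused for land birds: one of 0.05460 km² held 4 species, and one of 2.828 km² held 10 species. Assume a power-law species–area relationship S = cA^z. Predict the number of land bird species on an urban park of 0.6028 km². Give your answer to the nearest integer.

z = ln(10/4) / ln(2.828/0.0546) = 0.9163 / 3.9473 = 0.2321
c = 4 / 0.0546^0.2321 = 4 / 0.5092 = 7.856
S₃ = 7.856 × 0.6028^0.2321 = 7.856 × 0.8891 ≈ 6.985

7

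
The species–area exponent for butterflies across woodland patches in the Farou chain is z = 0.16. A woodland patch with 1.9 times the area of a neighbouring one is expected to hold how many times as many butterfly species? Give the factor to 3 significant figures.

1.11

S₂/S₁ = (A₂/A₁)^z = 1.9^0.16
ln(S₂/S₁) = 0.16 × ln 1.9 = 0.16 × 0.6419 = 0.1027
S₂/S₁ = e^0.1027 ≈ 1.108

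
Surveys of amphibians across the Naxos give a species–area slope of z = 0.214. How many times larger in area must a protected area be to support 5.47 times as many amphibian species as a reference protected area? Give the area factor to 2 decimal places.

(A₂/A₁)^0.214 = 5.47, so A₂/A₁ = 5.47^(1/0.214) = 5.47^4.673
ln(A₂/A₁) = ln 5.47 / 0.214 = 1.6993 / 0.214 = 7.9406
A₂/A₁ = e^7.9406 ≈ 2809

2808.92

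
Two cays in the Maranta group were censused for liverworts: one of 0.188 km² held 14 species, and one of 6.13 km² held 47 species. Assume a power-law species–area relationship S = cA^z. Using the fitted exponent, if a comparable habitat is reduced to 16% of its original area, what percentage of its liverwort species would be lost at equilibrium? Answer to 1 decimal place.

47.1%

z = ln(47/14) / ln(6.13/0.188) = 1.2111 / 3.4845 = 0.3476
S_new/S_old = (A_new/A_old)^z = 0.16^0.3476 = exp(0.3476 × -1.8326) = 0.5289
Fraction lost = 1 − 0.5289 = 0.4711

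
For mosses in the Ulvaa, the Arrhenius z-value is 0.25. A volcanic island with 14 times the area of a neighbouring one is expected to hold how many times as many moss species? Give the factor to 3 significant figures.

1.93

S₂/S₁ = (A₂/A₁)^z = 14^0.25
ln(S₂/S₁) = 0.25 × ln 14 = 0.25 × 2.6391 = 0.6598
S₂/S₁ = e^0.6598 ≈ 1.934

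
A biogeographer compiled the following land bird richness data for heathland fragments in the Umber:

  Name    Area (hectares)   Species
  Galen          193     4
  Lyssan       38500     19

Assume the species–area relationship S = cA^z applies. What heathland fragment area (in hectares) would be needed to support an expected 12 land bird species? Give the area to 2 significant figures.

z = ln(19/4) / ln(38500/193) = 1.5581 / 5.2957 = 0.2942
c = 4 / 193^0.2942 = 4 / 4.704 = 0.8503
A = (12/0.8503)^(1/0.2942) ⇒ ln A = ln(14.11)/0.2942 = 8.9966
A = e^8.9966 ≈ 8075 hectares

8100 hectares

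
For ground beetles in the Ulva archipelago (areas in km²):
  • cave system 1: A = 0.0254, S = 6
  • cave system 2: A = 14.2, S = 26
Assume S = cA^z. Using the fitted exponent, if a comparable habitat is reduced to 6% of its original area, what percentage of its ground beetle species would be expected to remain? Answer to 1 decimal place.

52.1%

z = ln(26/6) / ln(14.2/0.0254) = 1.4663 / 6.3262 = 0.2318
S_new/S_old = (A_new/A_old)^z = 0.06^0.2318 = exp(0.2318 × -2.8134) = 0.5209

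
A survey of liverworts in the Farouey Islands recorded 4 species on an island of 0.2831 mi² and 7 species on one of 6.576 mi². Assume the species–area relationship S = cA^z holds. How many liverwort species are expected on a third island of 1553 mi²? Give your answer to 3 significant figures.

z = ln(7/4) / ln(6.576/0.2831) = 0.5596 / 3.1454 = 0.1779
c = 4 / 0.2831^0.1779 = 4 / 0.7989 = 5.007
S₃ = 5.007 × 1553^0.1779 = 5.007 × 3.696 ≈ 18.51

18.5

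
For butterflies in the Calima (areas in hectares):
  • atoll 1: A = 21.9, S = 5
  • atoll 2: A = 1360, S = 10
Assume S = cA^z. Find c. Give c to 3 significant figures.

2.98

z = ln(S₂/S₁) / ln(A₂/A₁) = ln(10/5) / ln(1360/21.9) = 0.6931 / 4.1288 = 0.1679
c = S₁ / A₁^z = 5 / 21.9^0.1679 = 5 / 1.679 = 2.978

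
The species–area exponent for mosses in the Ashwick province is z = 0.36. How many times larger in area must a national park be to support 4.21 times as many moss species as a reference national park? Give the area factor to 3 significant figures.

(A₂/A₁)^0.36 = 4.21, so A₂/A₁ = 4.21^(1/0.36) = 4.21^2.778
ln(A₂/A₁) = ln 4.21 / 0.36 = 1.4375 / 0.36 = 3.9930
A₂/A₁ = e^3.9930 ≈ 54.21

54.2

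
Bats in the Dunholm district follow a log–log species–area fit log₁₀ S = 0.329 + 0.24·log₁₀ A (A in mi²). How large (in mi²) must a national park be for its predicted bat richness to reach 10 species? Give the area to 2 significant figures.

620 mi²

10 = 2.133 × A^0.24  ⇒  A^0.24 = 10/2.133 = 4.688
ln A = ln(4.688) / 0.24 = 1.5450 / 0.24 = 6.4376
A = e^6.4376 ≈ 624.9 mi²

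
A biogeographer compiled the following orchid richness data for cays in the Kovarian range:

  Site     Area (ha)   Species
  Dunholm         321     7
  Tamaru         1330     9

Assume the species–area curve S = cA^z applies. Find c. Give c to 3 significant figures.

z = ln(S₂/S₁) / ln(A₂/A₁) = ln(9/7) / ln(1330/321) = 0.2513 / 1.4215 = 0.1768
c = S₁ / A₁^z = 7 / 321^0.1768 = 7 / 2.774 = 2.523

2.52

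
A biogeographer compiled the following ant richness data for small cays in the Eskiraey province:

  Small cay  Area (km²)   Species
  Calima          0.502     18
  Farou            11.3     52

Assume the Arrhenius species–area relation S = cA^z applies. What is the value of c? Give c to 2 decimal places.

z = ln(S₂/S₁) / ln(A₂/A₁) = ln(52/18) / ln(11.3/0.502) = 1.0609 / 3.1140 = 0.3407
c = S₁ / A₁^z = 18 / 0.502^0.3407 = 18 / 0.7907 = 22.76

22.76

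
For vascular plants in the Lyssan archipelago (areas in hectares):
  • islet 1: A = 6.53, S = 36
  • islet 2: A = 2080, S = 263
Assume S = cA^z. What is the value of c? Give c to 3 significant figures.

z = ln(S₂/S₁) / ln(A₂/A₁) = ln(263/36) / ln(2080/6.53) = 1.9886 / 5.7637 = 0.3450
c = S₁ / A₁^z = 36 / 6.53^0.3450 = 36 / 1.911 = 18.84

18.8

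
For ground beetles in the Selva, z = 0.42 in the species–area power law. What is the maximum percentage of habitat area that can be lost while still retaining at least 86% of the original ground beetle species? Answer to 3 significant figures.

Need (A_new/A_old)^0.42 = 0.86, so A_new/A_old = 0.86^(1/0.42) = 0.86^2.381
ln(A_new/A_old) = ln 0.86 / 0.42 = -0.1508 / 0.42 = -0.3591
A_new/A_old = e^-0.3591 ≈ 0.6983
Fraction that can be lost = 1 − 0.6983 = 0.3017

30.2%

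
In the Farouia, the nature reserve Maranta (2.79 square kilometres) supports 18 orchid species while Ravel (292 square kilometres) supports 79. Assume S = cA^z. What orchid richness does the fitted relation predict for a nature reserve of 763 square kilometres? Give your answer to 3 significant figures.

z = ln(79/18) / ln(292/2.79) = 1.4791 / 4.6507 = 0.3180
c = 18 / 2.79^0.3180 = 18 / 1.386 = 12.99
S₃ = 12.99 × 763^0.3180 = 12.99 × 8.255 ≈ 107.2

107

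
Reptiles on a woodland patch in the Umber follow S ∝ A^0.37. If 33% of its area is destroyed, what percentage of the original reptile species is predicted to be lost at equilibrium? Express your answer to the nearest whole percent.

14%

S_new/S_old = (A_new/A_old)^z = 0.67^0.37
= exp(0.37 × ln 0.67) = exp(0.37 × -0.4005) = exp(-0.1482) ≈ 0.8623
Fraction lost = 1 − 0.8623 = 0.1377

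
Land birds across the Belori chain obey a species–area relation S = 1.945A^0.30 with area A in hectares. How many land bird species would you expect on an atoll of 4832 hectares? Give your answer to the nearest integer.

S = 1.945 × 4832^0.3 = 1.945 × 12.74 ≈ 24.78

25 species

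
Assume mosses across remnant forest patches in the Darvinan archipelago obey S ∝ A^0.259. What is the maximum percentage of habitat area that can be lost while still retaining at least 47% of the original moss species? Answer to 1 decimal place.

Need (A_new/A_old)^0.259 = 0.47, so A_new/A_old = 0.47^(1/0.259) = 0.47^3.861
ln(A_new/A_old) = ln 0.47 / 0.259 = -0.7550 / 0.259 = -2.9151
A_new/A_old = e^-2.9151 ≈ 0.0542
Fraction that can be lost = 1 − 0.0542 = 0.9458

94.6%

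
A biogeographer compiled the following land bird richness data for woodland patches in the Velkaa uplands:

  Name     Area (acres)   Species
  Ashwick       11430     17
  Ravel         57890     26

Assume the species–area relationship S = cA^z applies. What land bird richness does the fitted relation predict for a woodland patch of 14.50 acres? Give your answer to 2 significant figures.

3.0

z = ln(26/17) / ln(57890/11430) = 0.4249 / 1.6223 = 0.2619
c = 17 / 11430^0.2619 = 17 / 11.56 = 1.471
S₃ = 1.471 × 14.5^0.2619 = 1.471 × 2.014 ≈ 2.964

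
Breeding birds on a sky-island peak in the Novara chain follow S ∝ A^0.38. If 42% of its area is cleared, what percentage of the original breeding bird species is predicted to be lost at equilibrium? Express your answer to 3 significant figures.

S_new/S_old = (A_new/A_old)^z = 0.58^0.38
= exp(0.38 × ln 0.58) = exp(0.38 × -0.5447) = exp(-0.2070) ≈ 0.813
Fraction lost = 1 − 0.813 = 0.187

18.7%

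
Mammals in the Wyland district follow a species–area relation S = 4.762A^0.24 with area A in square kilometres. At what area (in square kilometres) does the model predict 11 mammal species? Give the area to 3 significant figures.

11 = 4.762 × A^0.24  ⇒  A^0.24 = 11/4.762 = 2.31
ln A = ln(2.31) / 0.24 = 0.8372 / 0.24 = 3.4884
A = e^3.4884 ≈ 32.74 square kilometres

32.7 square kilometres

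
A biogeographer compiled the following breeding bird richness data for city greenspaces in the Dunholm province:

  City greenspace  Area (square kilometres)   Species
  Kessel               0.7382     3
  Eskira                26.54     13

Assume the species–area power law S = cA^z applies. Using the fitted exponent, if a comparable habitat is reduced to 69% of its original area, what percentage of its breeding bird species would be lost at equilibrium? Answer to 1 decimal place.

14.1%

z = ln(13/3) / ln(26.54/0.7382) = 1.4663 / 3.5822 = 0.4093
S_new/S_old = (A_new/A_old)^z = 0.69^0.4093 = exp(0.4093 × -0.3711) = 0.8591
Fraction lost = 1 − 0.8591 = 0.1409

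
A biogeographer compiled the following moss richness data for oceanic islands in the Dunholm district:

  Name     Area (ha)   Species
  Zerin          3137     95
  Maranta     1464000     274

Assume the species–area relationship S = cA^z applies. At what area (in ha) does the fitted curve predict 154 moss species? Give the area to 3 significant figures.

51700 ha

z = ln(274/95) / ln(1464000/3137) = 1.0593 / 6.1457 = 0.1724
c = 95 / 3137^0.1724 = 95 / 4.005 = 23.72
A = (154/23.72)^(1/0.1724) ⇒ ln A = ln(6.493)/0.1724 = 10.8538
A = e^10.8538 ≈ 51729 ha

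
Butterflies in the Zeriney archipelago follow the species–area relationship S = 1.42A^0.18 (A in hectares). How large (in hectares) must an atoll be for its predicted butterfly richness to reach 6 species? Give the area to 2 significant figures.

3000 hectares

6 = 1.42 × A^0.18  ⇒  A^0.18 = 6/1.42 = 4.225
ln A = ln(4.225) / 0.18 = 1.4411 / 0.18 = 8.0061
A = e^8.0061 ≈ 2999 hectares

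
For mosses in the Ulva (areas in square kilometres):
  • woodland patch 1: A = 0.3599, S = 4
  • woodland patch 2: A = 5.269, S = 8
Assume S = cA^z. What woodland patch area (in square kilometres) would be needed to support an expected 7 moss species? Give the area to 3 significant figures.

3.14 square kilometres

z = ln(8/4) / ln(5.269/0.3599) = 0.6931 / 2.6838 = 0.2583
c = 4 / 0.3599^0.2583 = 4 / 0.768 = 5.208
A = (7/5.208)^(1/0.2583) ⇒ ln A = ln(1.344)/0.2583 = 1.1448
A = e^1.1448 ≈ 3.142 square kilometres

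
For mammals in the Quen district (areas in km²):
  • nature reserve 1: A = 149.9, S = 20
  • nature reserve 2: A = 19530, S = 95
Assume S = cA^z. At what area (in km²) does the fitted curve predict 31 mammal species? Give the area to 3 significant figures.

590 km²

z = ln(95/20) / ln(19530/149.9) = 1.5581 / 4.8697 = 0.3200
c = 20 / 149.9^0.3200 = 20 / 4.968 = 4.026
A = (31/4.026)^(1/0.3200) ⇒ ln A = ln(7.7)/0.3200 = 6.3797
A = e^6.3797 ≈ 589.7 km²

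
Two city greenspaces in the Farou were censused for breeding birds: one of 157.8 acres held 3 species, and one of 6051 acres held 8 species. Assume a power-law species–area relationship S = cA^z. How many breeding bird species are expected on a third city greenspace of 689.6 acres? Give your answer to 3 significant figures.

z = ln(8/3) / ln(6051/157.8) = 0.9808 / 3.6467 = 0.2690
c = 3 / 157.8^0.2690 = 3 / 3.901 = 0.769
S₃ = 0.769 × 689.6^0.2690 = 0.769 × 5.801 ≈ 4.461

4.46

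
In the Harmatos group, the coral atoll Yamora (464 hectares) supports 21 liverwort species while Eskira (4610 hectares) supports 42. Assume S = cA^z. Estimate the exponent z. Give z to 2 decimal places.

Taking logs: ln S = ln c + z ln A, so z = (ln S₂ − ln S₁)/(ln A₂ − ln A₁).
z = ln(42/21) / ln(4610/464) = ln(2) / ln(9.935) = 0.6931 / 2.2961 = 0.3019

0.30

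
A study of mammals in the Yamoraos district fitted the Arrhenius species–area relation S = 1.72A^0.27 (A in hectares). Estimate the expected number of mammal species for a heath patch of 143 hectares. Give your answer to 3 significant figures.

6.57

S = 1.72 × 143^0.27
ln S = ln 1.72 + 0.27 × ln 143 = 0.5423 + 0.27 × 4.9628 = 1.8823
S = e^1.8823 ≈ 6.569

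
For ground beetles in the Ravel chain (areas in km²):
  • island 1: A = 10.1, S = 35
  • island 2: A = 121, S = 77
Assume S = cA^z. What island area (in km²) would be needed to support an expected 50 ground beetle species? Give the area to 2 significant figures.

z = ln(77/35) / ln(121/10.1) = 0.7885 / 2.4833 = 0.3175
c = 35 / 10.1^0.3175 = 35 / 2.084 = 16.8
A = (50/16.8)^(1/0.3175) ⇒ ln A = ln(2.977)/0.3175 = 3.4359
A = e^3.4359 ≈ 31.06 km²

31 km²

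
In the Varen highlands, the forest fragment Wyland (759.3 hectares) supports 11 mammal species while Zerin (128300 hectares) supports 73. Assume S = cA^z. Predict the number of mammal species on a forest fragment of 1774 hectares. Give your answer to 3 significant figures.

z = ln(73/11) / ln(128300/759.3) = 1.8926 / 5.1297 = 0.3689
c = 11 / 759.3^0.3689 = 11 / 11.55 = 0.9521
S₃ = 0.9521 × 1774^0.3689 = 0.9521 × 15.8 ≈ 15.04

15.0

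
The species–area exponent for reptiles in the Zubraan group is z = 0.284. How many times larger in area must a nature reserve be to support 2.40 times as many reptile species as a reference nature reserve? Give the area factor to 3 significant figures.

(A₂/A₁)^0.284 = 2.4, so A₂/A₁ = 2.4^(1/0.284) = 2.4^3.521
ln(A₂/A₁) = ln 2.4 / 0.284 = 0.8755 / 0.284 = 3.0826
A₂/A₁ = e^3.0826 ≈ 21.82

21.8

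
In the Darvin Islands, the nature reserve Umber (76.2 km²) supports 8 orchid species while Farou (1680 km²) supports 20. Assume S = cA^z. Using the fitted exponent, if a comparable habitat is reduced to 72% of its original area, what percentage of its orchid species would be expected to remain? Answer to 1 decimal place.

90.7%

z = ln(20/8) / ln(1680/76.2) = 0.9163 / 3.0932 = 0.2962
S_new/S_old = (A_new/A_old)^z = 0.72^0.2962 = exp(0.2962 × -0.3285) = 0.9073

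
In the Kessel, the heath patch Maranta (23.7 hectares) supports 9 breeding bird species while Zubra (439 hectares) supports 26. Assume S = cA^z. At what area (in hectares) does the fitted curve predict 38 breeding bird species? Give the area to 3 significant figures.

1250 hectares

z = ln(26/9) / ln(439/23.7) = 1.0609 / 2.9190 = 0.3634
c = 9 / 23.7^0.3634 = 9 / 3.16 = 2.848
A = (38/2.848)^(1/0.3634) ⇒ ln A = ln(13.34)/0.3634 = 7.1287
A = e^7.1287 ≈ 1247 hectares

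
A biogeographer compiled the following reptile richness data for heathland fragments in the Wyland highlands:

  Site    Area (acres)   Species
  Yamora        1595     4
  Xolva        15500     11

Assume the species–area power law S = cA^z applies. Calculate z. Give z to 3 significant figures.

Taking logs: ln S = ln c + z ln A, so z = (ln S₂ − ln S₁)/(ln A₂ − ln A₁).
z = ln(11/4) / ln(15500/1595) = ln(2.75) / ln(9.718) = 1.0116 / 2.2740 = 0.4449

0.445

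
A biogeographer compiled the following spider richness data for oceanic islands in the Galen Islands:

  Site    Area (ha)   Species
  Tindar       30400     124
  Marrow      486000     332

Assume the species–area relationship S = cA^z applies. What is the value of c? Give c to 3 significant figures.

z = ln(S₂/S₁) / ln(A₂/A₁) = ln(332/124) / ln(486000/30400) = 0.9849 / 2.7718 = 0.3553
c = S₁ / A₁^z = 124 / 30400^0.3553 = 124 / 39.16 = 3.167

3.17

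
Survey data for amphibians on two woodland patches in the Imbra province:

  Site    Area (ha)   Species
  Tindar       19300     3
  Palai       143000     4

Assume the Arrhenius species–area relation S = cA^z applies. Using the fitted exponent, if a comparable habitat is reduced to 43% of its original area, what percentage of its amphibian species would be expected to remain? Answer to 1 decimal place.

88.6%

z = ln(4/3) / ln(143000/19300) = 0.2877 / 2.0027 = 0.1436
S_new/S_old = (A_new/A_old)^z = 0.43^0.1436 = exp(0.1436 × -0.8440) = 0.8858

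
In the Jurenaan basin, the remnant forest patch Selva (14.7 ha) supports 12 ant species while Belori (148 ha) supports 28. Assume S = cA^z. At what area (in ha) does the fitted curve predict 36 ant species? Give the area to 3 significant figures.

z = ln(28/12) / ln(148/14.7) = 0.8473 / 2.3094 = 0.3669
c = 12 / 14.7^0.3669 = 12 / 2.681 = 4.476
A = (36/4.476)^(1/0.3669) ⇒ ln A = ln(8.043)/0.3669 = 5.6822
A = e^5.6822 ≈ 293.6 ha

294 ha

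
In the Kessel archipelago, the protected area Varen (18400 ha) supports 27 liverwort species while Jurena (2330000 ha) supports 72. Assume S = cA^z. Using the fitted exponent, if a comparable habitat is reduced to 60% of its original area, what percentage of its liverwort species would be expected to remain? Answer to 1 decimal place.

90.2%

z = ln(72/27) / ln(2330000/18400) = 0.9808 / 4.8413 = 0.2026
S_new/S_old = (A_new/A_old)^z = 0.6^0.2026 = exp(0.2026 × -0.5108) = 0.9017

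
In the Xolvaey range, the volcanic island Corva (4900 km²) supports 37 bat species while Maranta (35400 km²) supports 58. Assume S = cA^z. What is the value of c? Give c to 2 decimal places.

5.36

z = ln(S₂/S₁) / ln(A₂/A₁) = ln(58/37) / ln(35400/4900) = 0.4495 / 1.9775 = 0.2273
c = S₁ / A₁^z = 37 / 4900^0.2273 = 37 / 6.9 = 5.362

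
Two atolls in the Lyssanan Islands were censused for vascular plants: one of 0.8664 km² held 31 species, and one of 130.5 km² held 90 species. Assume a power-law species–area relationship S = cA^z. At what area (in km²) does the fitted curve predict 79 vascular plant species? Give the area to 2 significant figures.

71 km²

z = ln(90/31) / ln(130.5/0.8664) = 1.0658 / 5.0148 = 0.2125
c = 31 / 0.8664^0.2125 = 31 / 0.97 = 31.96
A = (79/31.96)^(1/0.2125) ⇒ ln A = ln(2.472)/0.2125 = 4.2580
A = e^4.2580 ≈ 70.67 km²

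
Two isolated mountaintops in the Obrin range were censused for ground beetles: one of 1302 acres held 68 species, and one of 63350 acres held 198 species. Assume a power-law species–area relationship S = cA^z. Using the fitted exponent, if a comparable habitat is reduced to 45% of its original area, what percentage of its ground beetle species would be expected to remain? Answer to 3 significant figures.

80.3%

z = ln(198/68) / ln(63350/1302) = 1.0688 / 3.8848 = 0.2751
S_new/S_old = (A_new/A_old)^z = 0.45^0.2751 = exp(0.2751 × -0.7985) = 0.8028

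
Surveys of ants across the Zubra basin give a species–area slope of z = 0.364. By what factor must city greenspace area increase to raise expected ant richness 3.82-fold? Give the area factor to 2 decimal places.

(A₂/A₁)^0.364 = 3.82, so A₂/A₁ = 3.82^(1/0.364) = 3.82^2.747
ln(A₂/A₁) = ln 3.82 / 0.364 = 1.3403 / 0.364 = 3.6820
A₂/A₁ = e^3.6820 ≈ 39.73

39.73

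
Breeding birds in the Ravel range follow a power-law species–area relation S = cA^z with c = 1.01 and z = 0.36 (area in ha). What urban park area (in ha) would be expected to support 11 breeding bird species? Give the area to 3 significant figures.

11 = 1.01 × A^0.36  ⇒  A^0.36 = 11/1.01 = 10.89
ln A = ln(10.89) / 0.36 = 2.3879 / 0.36 = 6.6332
A = e^6.6332 ≈ 759.9 ha

760 ha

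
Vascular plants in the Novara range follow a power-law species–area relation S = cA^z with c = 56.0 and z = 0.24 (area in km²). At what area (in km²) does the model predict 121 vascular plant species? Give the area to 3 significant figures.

24.8 km²

121 = 56 × A^0.24  ⇒  A^0.24 = 121/56 = 2.161
ln A = ln(2.161) / 0.24 = 0.7704 / 0.24 = 3.2102
A = e^3.2102 ≈ 24.78 km²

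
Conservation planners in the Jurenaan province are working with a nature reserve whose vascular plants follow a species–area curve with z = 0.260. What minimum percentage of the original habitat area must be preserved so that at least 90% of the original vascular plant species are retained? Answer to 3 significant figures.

66.7%

Need (A_new/A_old)^0.26 = 0.9, so A_new/A_old = 0.9^(1/0.26) = 0.9^3.846
ln(A_new/A_old) = ln 0.9 / 0.26 = -0.1054 / 0.26 = -0.4052
A_new/A_old = e^-0.4052 ≈ 0.6668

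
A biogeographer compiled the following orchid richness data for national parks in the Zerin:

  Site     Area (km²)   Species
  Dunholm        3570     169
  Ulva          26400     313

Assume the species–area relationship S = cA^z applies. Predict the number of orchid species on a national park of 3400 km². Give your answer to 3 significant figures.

166

z = ln(313/169) / ln(26400/3570) = 0.6163 / 2.0008 = 0.3080
c = 169 / 3570^0.3080 = 169 / 12.43 = 13.6
S₃ = 13.6 × 3400^0.3080 = 13.6 × 12.24 ≈ 166.5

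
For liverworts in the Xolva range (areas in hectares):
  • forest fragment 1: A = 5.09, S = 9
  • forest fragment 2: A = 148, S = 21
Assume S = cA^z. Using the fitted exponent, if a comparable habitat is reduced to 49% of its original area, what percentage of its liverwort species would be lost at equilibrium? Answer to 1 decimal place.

16.4%

z = ln(21/9) / ln(148/5.09) = 0.8473 / 3.3699 = 0.2514
S_new/S_old = (A_new/A_old)^z = 0.49^0.2514 = exp(0.2514 × -0.7133) = 0.8358
Fraction lost = 1 − 0.8358 = 0.1642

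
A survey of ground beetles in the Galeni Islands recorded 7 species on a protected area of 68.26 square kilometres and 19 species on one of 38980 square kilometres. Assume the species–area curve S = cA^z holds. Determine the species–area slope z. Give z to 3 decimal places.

0.157

Taking logs: ln S = ln c + z ln A, so z = (ln S₂ − ln S₁)/(ln A₂ − ln A₁).
z = ln(19/7) / ln(38980/68.26) = ln(2.714) / ln(571.1) = 0.9985 / 6.3475 = 0.1573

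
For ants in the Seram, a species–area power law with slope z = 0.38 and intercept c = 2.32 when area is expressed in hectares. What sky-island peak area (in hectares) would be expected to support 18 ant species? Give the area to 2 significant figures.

220 hectares

18 = 2.32 × A^0.38  ⇒  A^0.38 = 18/2.32 = 7.759
ln A = ln(7.759) / 0.38 = 2.0488 / 0.38 = 5.3916
A = e^5.3916 ≈ 219.6 hectares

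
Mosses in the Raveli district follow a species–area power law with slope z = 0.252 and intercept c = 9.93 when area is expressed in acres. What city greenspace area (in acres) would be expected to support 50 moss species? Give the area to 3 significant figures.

50 = 9.93 × A^0.252  ⇒  A^0.252 = 50/9.93 = 5.035
ln A = ln(5.035) / 0.252 = 1.6165 / 0.252 = 6.4145
A = e^6.4145 ≈ 610.7 acres

611 acres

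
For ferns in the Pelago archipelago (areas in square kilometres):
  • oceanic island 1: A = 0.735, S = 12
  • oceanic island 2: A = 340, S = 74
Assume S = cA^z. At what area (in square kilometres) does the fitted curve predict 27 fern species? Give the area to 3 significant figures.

11.3 square kilometres

z = ln(74/12) / ln(340/0.735) = 1.8192 / 6.1368 = 0.2964
c = 12 / 0.735^0.2964 = 12 / 0.9128 = 13.15
A = (27/13.15)^(1/0.2964) ⇒ ln A = ln(2.054)/0.2964 = 2.4277
A = e^2.4277 ≈ 11.33 square kilometres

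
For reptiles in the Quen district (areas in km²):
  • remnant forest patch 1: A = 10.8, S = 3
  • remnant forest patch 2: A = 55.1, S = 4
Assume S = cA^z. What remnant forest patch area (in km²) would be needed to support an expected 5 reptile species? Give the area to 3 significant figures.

195 km²

z = ln(4/3) / ln(55.1/10.8) = 0.2877 / 1.6296 = 0.1765
c = 3 / 10.8^0.1765 = 3 / 1.522 = 1.971
A = (5/1.971)^(1/0.1765) ⇒ ln A = ln(2.537)/0.1765 = 5.2732
A = e^5.2732 ≈ 195 km²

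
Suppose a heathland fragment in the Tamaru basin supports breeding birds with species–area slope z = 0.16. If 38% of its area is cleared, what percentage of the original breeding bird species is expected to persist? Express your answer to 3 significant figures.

S_new/S_old = (A_new/A_old)^z = 0.62^0.16
= exp(0.16 × ln 0.62) = exp(0.16 × -0.4780) = exp(-0.0765) ≈ 0.9264

92.6%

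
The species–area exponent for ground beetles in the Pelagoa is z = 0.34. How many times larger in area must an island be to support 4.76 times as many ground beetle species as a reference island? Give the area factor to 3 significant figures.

(A₂/A₁)^0.34 = 4.76, so A₂/A₁ = 4.76^(1/0.34) = 4.76^2.941
ln(A₂/A₁) = ln 4.76 / 0.34 = 1.5602 / 0.34 = 4.5890
A₂/A₁ = e^4.5890 ≈ 98.39

98.4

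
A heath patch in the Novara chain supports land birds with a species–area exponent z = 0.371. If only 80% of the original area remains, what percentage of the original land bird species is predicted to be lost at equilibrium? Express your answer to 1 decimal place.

7.9%

S_new/S_old = (A_new/A_old)^z = 0.8^0.371
= exp(0.371 × ln 0.8) = exp(0.371 × -0.2231) = exp(-0.0828) ≈ 0.9205
Fraction lost = 1 − 0.9205 = 0.07945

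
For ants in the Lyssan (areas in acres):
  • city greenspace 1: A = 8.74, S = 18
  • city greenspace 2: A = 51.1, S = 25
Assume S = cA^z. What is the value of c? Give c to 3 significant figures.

12.0

z = ln(S₂/S₁) / ln(A₂/A₁) = ln(25/18) / ln(51.1/8.74) = 0.3285 / 1.7659 = 0.1860
c = S₁ / A₁^z = 18 / 8.74^0.1860 = 18 / 1.497 = 12.03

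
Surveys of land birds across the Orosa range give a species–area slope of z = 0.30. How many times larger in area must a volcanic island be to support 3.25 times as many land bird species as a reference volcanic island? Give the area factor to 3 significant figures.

50.8

(A₂/A₁)^0.3 = 3.25, so A₂/A₁ = 3.25^(1/0.3) = 3.25^3.333
ln(A₂/A₁) = ln 3.25 / 0.3 = 1.1787 / 0.3 = 3.9288
A₂/A₁ = e^3.9288 ≈ 50.85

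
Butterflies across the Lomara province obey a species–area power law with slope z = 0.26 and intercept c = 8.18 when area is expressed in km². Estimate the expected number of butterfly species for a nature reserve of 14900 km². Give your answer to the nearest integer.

99 species

S = 8.18 × 14900^0.26
ln S = ln 8.18 + 0.26 × ln 14900 = 2.1017 + 0.26 × 9.6091 = 4.6001
S = e^4.6001 ≈ 99.49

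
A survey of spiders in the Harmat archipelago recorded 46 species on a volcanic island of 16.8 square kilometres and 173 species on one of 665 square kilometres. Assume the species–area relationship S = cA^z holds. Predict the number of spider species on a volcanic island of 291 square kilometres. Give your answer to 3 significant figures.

z = ln(173/46) / ln(665/16.8) = 1.3247 / 3.6784 = 0.3601
c = 46 / 16.8^0.3601 = 46 / 2.762 = 16.65
S₃ = 16.65 × 291^0.3601 = 16.65 × 7.714 ≈ 128.5

128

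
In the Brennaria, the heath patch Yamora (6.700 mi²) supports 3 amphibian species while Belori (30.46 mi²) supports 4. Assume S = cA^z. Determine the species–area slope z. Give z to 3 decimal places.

Taking logs: ln S = ln c + z ln A, so z = (ln S₂ − ln S₁)/(ln A₂ − ln A₁).
z = ln(4/3) / ln(30.46/6.7) = ln(1.333) / ln(4.546) = 0.2877 / 1.5143 = 0.1900

0.190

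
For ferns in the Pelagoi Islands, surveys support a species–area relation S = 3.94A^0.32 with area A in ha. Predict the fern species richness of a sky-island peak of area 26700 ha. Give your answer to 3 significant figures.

103

S = 3.94 × 26700^0.32
ln S = ln 3.94 + 0.32 × ln 26700 = 1.3712 + 0.32 × 10.1924 = 4.6328
S = e^4.6328 ≈ 102.8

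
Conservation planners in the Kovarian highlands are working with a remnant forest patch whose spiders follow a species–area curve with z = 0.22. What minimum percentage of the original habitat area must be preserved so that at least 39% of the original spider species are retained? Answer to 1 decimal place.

1.4%

Need (A_new/A_old)^0.22 = 0.39, so A_new/A_old = 0.39^(1/0.22) = 0.39^4.545
ln(A_new/A_old) = ln 0.39 / 0.22 = -0.9416 / 0.22 = -4.2800
A_new/A_old = e^-4.2800 ≈ 0.01384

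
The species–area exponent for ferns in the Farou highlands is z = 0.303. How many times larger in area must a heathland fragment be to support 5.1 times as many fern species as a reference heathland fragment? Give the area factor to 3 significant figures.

216

(A₂/A₁)^0.303 = 5.1, so A₂/A₁ = 5.1^(1/0.303) = 5.1^3.3
ln(A₂/A₁) = ln 5.1 / 0.303 = 1.6292 / 0.303 = 5.3770
A₂/A₁ = e^5.3770 ≈ 216.4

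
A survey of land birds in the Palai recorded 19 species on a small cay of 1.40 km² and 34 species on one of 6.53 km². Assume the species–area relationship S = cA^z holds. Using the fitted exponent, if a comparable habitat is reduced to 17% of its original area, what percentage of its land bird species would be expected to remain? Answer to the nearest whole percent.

z = ln(34/19) / ln(6.53/1.4) = 0.5819 / 1.5399 = 0.3779
S_new/S_old = (A_new/A_old)^z = 0.17^0.3779 = exp(0.3779 × -1.7720) = 0.5119

51%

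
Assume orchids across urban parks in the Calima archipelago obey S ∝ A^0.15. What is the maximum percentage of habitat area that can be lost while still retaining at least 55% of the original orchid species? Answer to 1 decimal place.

Need (A_new/A_old)^0.15 = 0.55, so A_new/A_old = 0.55^(1/0.15) = 0.55^6.667
ln(A_new/A_old) = ln 0.55 / 0.15 = -0.5978 / 0.15 = -3.9856
A_new/A_old = e^-3.9856 ≈ 0.01858
Fraction that can be lost = 1 − 0.01858 = 0.9814

98.1%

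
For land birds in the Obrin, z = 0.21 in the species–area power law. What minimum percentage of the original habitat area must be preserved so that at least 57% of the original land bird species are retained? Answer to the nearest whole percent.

Need (A_new/A_old)^0.21 = 0.57, so A_new/A_old = 0.57^(1/0.21) = 0.57^4.762
ln(A_new/A_old) = ln 0.57 / 0.21 = -0.5621 / 0.21 = -2.6768
A_new/A_old = e^-2.6768 ≈ 0.06879

7%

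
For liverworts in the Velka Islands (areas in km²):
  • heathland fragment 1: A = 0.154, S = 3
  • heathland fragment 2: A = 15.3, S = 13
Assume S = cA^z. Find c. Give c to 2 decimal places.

5.45

z = ln(S₂/S₁) / ln(A₂/A₁) = ln(13/3) / ln(15.3/0.154) = 1.4663 / 4.5987 = 0.3189
c = S₁ / A₁^z = 3 / 0.154^0.3189 = 3 / 0.5507 = 5.447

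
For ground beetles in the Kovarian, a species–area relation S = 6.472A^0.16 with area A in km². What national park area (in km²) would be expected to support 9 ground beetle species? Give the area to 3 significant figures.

9 = 6.472 × A^0.16  ⇒  A^0.16 = 9/6.472 = 1.391
ln A = ln(1.391) / 0.16 = 0.3297 / 0.16 = 2.0609
A = e^2.0609 ≈ 7.853 km²

7.85 km²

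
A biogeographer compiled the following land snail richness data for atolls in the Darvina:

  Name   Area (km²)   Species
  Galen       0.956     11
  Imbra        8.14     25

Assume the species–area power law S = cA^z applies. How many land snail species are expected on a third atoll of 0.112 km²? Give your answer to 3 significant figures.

4.84

z = ln(25/11) / ln(8.14/0.956) = 0.8210 / 2.1418 = 0.3833
c = 11 / 0.956^0.3833 = 11 / 0.9829 = 11.19
S₃ = 11.19 × 0.112^0.3833 = 11.19 × 0.4321 ≈ 4.835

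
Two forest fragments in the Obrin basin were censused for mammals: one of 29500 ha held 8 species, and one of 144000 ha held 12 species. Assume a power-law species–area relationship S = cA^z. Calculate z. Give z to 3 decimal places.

0.256

Taking logs: ln S = ln c + z ln A, so z = (ln S₂ − ln S₁)/(ln A₂ − ln A₁).
z = ln(12/8) / ln(144000/29500) = ln(1.5) / ln(4.881) = 0.4055 / 1.5854 = 0.2557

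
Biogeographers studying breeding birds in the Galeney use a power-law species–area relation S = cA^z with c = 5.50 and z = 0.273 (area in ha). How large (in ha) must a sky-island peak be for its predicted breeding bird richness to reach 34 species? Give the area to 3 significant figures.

34 = 5.5 × A^0.273  ⇒  A^0.273 = 34/5.5 = 6.182
ln A = ln(6.182) / 0.273 = 1.8216 / 0.273 = 6.6726
A = e^6.6726 ≈ 790.4 ha

790 ha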